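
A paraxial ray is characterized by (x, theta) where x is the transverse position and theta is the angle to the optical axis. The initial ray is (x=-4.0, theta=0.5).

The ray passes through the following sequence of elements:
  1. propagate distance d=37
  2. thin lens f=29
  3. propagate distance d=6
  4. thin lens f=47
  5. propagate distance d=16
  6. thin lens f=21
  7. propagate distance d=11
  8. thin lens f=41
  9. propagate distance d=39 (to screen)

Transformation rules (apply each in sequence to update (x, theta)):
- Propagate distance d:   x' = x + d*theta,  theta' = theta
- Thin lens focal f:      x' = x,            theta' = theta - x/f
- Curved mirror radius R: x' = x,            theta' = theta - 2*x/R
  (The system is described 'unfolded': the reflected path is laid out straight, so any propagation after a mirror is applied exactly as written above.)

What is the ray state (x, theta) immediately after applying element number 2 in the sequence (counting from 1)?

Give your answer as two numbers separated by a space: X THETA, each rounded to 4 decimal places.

Answer: 14.5000 0.0000

Derivation:
Initial: x=-4.0000 theta=0.5000
After 1 (propagate distance d=37): x=14.5000 theta=0.5000
After 2 (thin lens f=29): x=14.5000 theta=0.0000
Rounded to 4 decimal places: x = 14.5000, theta = 0.0000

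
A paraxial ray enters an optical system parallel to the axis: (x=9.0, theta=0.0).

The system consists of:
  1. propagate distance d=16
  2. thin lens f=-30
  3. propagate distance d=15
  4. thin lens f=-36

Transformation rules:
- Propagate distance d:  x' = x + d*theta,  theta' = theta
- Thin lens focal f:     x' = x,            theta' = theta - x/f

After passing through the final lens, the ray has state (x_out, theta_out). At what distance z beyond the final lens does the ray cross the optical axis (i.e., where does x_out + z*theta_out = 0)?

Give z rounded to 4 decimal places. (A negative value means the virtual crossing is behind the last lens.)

Answer: -20.0000

Derivation:
Initial: x=9.0000 theta=0.0000
After 1 (propagate distance d=16): x=9.0000 theta=0.0000
After 2 (thin lens f=-30): x=9.0000 theta=0.3000
After 3 (propagate distance d=15): x=13.5000 theta=0.3000
After 4 (thin lens f=-36): x=13.5000 theta=0.6750
z_focus = -x_out/theta_out = -(13.5000)/(0.6750) = -20.0000
Rounded to 4 decimal places: z = -20.0000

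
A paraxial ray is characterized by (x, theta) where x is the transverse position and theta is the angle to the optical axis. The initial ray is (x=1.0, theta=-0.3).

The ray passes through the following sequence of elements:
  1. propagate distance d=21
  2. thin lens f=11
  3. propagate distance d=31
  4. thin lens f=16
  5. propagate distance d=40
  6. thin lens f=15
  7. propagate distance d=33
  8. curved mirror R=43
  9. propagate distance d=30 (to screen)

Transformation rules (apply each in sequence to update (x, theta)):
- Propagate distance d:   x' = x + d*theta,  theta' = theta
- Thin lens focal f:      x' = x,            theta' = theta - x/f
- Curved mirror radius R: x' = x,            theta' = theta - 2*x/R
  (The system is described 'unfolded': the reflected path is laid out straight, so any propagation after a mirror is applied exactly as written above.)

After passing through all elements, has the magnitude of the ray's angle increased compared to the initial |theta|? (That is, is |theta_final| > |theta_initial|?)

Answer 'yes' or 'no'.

Answer: no

Derivation:
Initial: x=1.0000 theta=-0.3000
After 1 (propagate distance d=21): x=-5.3000 theta=-0.3000
After 2 (thin lens f=11): x=-5.3000 theta=2/11 (≈0.1818)
After 3 (propagate distance d=31): x=37/110 (≈0.3364) theta=2/11 (≈0.1818)
After 4 (thin lens f=16): x=37/110 (≈0.3364) theta=283/1760 (≈0.1608)
After 5 (propagate distance d=40): x=1489/220 (≈6.7682) theta=283/1760 (≈0.1608)
After 6 (thin lens f=15): x=1489/220 (≈6.7682) theta=-697/2400 (≈-0.2904)
After 7 (propagate distance d=33): x=-24777/8800 (≈-2.8156) theta=-697/2400 (≈-0.2904)
After 8 (curved mirror R=43): x=-24777/8800 (≈-2.8156) theta=-181019/1135200 (≈-0.1595)
After 9 (propagate distance d=30 (to screen)): x=-2875601/378400 (≈-7.5994) theta=-181019/1135200 (≈-0.1595)
|theta_initial|=0.3000 |theta_final|=181019/1135200 (≈0.1595) -> not increased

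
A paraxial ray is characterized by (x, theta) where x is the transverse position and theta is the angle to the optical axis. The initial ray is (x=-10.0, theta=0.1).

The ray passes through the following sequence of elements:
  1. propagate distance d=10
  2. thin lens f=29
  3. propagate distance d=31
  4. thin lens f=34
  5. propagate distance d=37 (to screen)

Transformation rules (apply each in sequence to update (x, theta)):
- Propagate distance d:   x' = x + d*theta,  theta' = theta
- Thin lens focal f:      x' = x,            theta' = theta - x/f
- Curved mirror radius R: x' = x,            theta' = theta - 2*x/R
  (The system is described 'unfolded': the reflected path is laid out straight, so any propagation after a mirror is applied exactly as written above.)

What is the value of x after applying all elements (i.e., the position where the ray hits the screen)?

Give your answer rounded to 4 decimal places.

Answer: 14.8545

Derivation:
Initial: x=-10.0000 theta=0.1000
After 1 (propagate distance d=10): x=-9.0000 theta=0.1000
After 2 (thin lens f=29): x=-9.0000 theta=119/290 (≈0.4103)
After 3 (propagate distance d=31): x=1079/290 (≈3.7207) theta=119/290 (≈0.4103)
After 4 (thin lens f=34): x=1079/290 (≈3.7207) theta=2967/9860 (≈0.3009)
After 5 (propagate distance d=37 (to screen)): x=29293/1972 (≈14.8545) theta=2967/9860 (≈0.3009)
Rounded to 4 decimal places: x = 14.8545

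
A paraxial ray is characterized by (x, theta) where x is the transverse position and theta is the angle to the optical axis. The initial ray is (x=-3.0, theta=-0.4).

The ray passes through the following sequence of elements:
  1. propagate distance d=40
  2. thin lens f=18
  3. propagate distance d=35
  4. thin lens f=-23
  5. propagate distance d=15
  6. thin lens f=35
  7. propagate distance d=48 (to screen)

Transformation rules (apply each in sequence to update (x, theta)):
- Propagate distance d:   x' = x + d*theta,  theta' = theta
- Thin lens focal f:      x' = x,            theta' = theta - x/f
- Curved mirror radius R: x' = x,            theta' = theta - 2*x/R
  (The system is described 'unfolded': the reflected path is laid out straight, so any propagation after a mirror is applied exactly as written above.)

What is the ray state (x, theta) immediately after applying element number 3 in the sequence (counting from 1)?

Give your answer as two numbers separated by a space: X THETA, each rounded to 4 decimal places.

Initial: x=-3.0000 theta=-0.4000
After 1 (propagate distance d=40): x=-19.0000 theta=-0.4000
After 2 (thin lens f=18): x=-19.0000 theta=59/90 (≈0.6556)
After 3 (propagate distance d=35): x=71/18 (≈3.9444) theta=59/90 (≈0.6556)
Rounded to 4 decimal places: x = 3.9444, theta = 0.6556

Answer: 3.9444 0.6556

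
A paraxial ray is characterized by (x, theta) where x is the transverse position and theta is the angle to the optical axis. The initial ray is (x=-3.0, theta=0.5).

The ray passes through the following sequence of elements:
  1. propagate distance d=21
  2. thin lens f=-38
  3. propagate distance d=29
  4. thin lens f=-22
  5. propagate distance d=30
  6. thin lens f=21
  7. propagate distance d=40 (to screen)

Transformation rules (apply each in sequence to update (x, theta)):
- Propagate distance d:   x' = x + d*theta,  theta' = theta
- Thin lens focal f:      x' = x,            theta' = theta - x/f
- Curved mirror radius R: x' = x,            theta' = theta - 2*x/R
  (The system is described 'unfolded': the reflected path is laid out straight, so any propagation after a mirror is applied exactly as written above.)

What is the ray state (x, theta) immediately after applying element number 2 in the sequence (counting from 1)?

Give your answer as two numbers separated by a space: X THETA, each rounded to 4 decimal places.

Initial: x=-3.0000 theta=0.5000
After 1 (propagate distance d=21): x=7.5000 theta=0.5000
After 2 (thin lens f=-38): x=7.5000 theta=53/76 (≈0.6974)
Rounded to 4 decimal places: x = 7.5000, theta = 0.6974

Answer: 7.5000 0.6974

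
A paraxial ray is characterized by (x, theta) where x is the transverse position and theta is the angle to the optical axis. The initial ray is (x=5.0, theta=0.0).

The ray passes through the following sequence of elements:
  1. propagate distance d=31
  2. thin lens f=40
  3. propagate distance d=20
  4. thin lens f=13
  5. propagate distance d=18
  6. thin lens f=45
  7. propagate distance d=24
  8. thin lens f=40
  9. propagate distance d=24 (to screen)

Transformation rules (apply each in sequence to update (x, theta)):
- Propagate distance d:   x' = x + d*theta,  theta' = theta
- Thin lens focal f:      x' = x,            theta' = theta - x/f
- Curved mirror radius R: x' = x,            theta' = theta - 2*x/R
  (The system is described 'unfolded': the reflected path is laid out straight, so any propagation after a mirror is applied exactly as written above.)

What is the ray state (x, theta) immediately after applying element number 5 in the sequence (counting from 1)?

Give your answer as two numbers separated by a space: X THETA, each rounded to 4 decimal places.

Answer: -3.2115 -0.3173

Derivation:
Initial: x=5.0000 theta=0.0000
After 1 (propagate distance d=31): x=5.0000 theta=0.0000
After 2 (thin lens f=40): x=5.0000 theta=-0.1250
After 3 (propagate distance d=20): x=2.5000 theta=-0.1250
After 4 (thin lens f=13): x=2.5000 theta=-33/104 (≈-0.3173)
After 5 (propagate distance d=18): x=-167/52 (≈-3.2115) theta=-33/104 (≈-0.3173)
Rounded to 4 decimal places: x = -3.2115, theta = -0.3173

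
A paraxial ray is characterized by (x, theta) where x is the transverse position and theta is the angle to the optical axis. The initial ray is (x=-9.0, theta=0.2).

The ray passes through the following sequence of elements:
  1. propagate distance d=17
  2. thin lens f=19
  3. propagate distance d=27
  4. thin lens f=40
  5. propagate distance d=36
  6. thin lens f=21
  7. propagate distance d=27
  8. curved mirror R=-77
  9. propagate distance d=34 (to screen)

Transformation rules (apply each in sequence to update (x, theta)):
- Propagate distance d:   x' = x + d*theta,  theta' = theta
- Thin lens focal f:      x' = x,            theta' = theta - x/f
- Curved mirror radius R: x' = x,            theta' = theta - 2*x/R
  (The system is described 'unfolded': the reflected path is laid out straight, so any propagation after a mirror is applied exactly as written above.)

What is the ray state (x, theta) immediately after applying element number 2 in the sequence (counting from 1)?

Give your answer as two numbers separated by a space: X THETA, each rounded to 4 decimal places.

Initial: x=-9.0000 theta=0.2000
After 1 (propagate distance d=17): x=-5.6000 theta=0.2000
After 2 (thin lens f=19): x=-5.6000 theta=47/95 (≈0.4947)
Rounded to 4 decimal places: x = -5.6000, theta = 0.4947

Answer: -5.6000 0.4947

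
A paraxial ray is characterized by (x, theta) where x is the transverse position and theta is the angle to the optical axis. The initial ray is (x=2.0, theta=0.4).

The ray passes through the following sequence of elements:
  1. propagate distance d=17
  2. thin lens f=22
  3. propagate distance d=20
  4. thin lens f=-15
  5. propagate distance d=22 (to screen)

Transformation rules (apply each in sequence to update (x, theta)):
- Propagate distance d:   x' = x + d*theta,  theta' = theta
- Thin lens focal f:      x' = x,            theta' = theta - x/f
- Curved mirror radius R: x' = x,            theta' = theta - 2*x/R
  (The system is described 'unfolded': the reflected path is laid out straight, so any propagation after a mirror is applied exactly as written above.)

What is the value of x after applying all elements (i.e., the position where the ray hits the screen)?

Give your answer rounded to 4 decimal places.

Initial: x=2.0000 theta=0.4000
After 1 (propagate distance d=17): x=8.8000 theta=0.4000
After 2 (thin lens f=22): x=8.8000 theta=0.0000
After 3 (propagate distance d=20): x=8.8000 theta=0.0000
After 4 (thin lens f=-15): x=8.8000 theta=44/75 (≈0.5867)
After 5 (propagate distance d=22 (to screen)): x=1628/75 (≈21.7067) theta=44/75 (≈0.5867)
Rounded to 4 decimal places: x = 21.7067

Answer: 21.7067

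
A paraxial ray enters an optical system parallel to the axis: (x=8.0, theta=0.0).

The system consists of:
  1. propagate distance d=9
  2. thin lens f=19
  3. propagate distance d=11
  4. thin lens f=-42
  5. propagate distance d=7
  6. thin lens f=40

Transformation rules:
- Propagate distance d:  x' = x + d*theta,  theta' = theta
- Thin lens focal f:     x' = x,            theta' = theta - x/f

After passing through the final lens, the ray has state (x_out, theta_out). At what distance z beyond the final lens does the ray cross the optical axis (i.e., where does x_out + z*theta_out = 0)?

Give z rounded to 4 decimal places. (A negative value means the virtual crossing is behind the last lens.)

Answer: 2.6886

Derivation:
Initial: x=8.0000 theta=0.0000
After 1 (propagate distance d=9): x=8.0000 theta=0.0000
After 2 (thin lens f=19): x=8.0000 theta=-8/19 (≈-0.4211)
After 3 (propagate distance d=11): x=64/19 (≈3.3684) theta=-8/19 (≈-0.4211)
After 4 (thin lens f=-42): x=64/19 (≈3.3684) theta=-136/399 (≈-0.3409)
After 5 (propagate distance d=7): x=56/57 (≈0.9825) theta=-136/399 (≈-0.3409)
After 6 (thin lens f=40): x=56/57 (≈0.9825) theta=-243/665 (≈-0.3654)
z_focus = -x_out/theta_out = -(56/57)/(-243/665) = 1960/729 ≈ 2.6886
Rounded to 4 decimal places: z = 2.6886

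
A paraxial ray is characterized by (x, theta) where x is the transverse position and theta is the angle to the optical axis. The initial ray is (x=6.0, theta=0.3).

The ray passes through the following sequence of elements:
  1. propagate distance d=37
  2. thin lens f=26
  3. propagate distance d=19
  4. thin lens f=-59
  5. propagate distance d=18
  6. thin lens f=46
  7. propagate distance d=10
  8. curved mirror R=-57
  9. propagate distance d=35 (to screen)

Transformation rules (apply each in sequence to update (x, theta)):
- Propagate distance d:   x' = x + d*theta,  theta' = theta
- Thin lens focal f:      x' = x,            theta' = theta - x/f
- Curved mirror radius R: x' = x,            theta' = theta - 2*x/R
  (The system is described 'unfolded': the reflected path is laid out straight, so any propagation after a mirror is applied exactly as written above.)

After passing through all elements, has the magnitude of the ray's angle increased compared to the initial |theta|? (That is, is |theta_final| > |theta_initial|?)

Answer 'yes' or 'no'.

Initial: x=6.0000 theta=0.3000
After 1 (propagate distance d=37): x=17.1000 theta=0.3000
After 2 (thin lens f=26): x=17.1000 theta=-93/260 (≈-0.3577)
After 3 (propagate distance d=19): x=2679/260 (≈10.3038) theta=-93/260 (≈-0.3577)
After 4 (thin lens f=-59): x=2679/260 (≈10.3038) theta=-54/295 (≈-0.1831)
After 5 (propagate distance d=18): x=107517/15340 (≈7.0089) theta=-54/295 (≈-0.1831)
After 6 (thin lens f=46): x=107517/15340 (≈7.0089) theta=-47337/141128 (≈-0.3354)
After 7 (propagate distance d=10): x=644733/176410 (≈3.6547) theta=-47337/141128 (≈-0.3354)
After 8 (curved mirror R=-57): x=644733/176410 (≈3.6547) theta=-2777727/13407160 (≈-0.2072)
After 9 (propagate distance d=35 (to screen)): x=-48220737/13407160 (≈-3.5966) theta=-2777727/13407160 (≈-0.2072)
|theta_initial|=0.3000 |theta_final|=2777727/13407160 (≈0.2072) -> not increased

Answer: no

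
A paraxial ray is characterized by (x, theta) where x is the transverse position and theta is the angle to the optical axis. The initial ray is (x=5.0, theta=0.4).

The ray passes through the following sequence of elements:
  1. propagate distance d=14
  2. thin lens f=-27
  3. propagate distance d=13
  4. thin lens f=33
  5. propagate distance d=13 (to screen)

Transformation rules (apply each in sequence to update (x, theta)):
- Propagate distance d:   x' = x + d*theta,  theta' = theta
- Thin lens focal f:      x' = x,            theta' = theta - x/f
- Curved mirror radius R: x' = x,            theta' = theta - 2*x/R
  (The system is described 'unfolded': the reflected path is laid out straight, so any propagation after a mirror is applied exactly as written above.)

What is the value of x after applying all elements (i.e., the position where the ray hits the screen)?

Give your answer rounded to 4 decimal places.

Answer: 22.9726

Derivation:
Initial: x=5.0000 theta=0.4000
After 1 (propagate distance d=14): x=10.6000 theta=0.4000
After 2 (thin lens f=-27): x=10.6000 theta=107/135 (≈0.7926)
After 3 (propagate distance d=13): x=2822/135 (≈20.9037) theta=107/135 (≈0.7926)
After 4 (thin lens f=33): x=2822/135 (≈20.9037) theta=709/4455 (≈0.1591)
After 5 (propagate distance d=13 (to screen)): x=102343/4455 (≈22.9726) theta=709/4455 (≈0.1591)
Rounded to 4 decimal places: x = 22.9726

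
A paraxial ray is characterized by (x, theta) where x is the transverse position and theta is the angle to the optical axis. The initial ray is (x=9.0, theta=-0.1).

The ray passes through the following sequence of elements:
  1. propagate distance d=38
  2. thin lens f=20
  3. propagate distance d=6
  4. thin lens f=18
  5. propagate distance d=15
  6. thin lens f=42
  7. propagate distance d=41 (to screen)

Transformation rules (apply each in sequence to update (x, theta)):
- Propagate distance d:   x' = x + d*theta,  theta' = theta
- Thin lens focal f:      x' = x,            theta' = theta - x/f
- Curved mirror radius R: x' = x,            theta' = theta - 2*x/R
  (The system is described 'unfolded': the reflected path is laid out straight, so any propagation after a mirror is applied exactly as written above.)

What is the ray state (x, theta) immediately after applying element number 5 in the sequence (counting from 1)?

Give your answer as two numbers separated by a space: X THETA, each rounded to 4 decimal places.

Initial: x=9.0000 theta=-0.1000
After 1 (propagate distance d=38): x=5.2000 theta=-0.1000
After 2 (thin lens f=20): x=5.2000 theta=-0.3600
After 3 (propagate distance d=6): x=3.0400 theta=-0.3600
After 4 (thin lens f=18): x=3.0400 theta=-119/225 (≈-0.5289)
After 5 (propagate distance d=15): x=-367/75 (≈-4.8933) theta=-119/225 (≈-0.5289)
Rounded to 4 decimal places: x = -4.8933, theta = -0.5289

Answer: -4.8933 -0.5289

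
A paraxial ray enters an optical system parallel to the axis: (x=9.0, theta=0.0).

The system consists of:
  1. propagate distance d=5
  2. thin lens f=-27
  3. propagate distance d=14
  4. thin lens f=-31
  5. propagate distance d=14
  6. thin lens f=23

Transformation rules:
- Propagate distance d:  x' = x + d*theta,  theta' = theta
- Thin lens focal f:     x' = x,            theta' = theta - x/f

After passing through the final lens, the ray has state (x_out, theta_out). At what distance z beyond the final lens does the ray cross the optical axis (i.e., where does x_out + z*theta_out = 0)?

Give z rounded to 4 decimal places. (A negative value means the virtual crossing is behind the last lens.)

Initial: x=9.0000 theta=0.0000
After 1 (propagate distance d=5): x=9.0000 theta=0.0000
After 2 (thin lens f=-27): x=9.0000 theta=1/3 (≈0.3333)
After 3 (propagate distance d=14): x=41/3 (≈13.6667) theta=1/3 (≈0.3333)
After 4 (thin lens f=-31): x=41/3 (≈13.6667) theta=24/31 (≈0.7742)
After 5 (propagate distance d=14): x=2279/93 (≈24.5054) theta=24/31 (≈0.7742)
After 6 (thin lens f=23): x=2279/93 (≈24.5054) theta=-623/2139 (≈-0.2913)
z_focus = -x_out/theta_out = -(2279/93)/(-623/2139) = 52417/623 ≈ 84.1364
Rounded to 4 decimal places: z = 84.1364

Answer: 84.1364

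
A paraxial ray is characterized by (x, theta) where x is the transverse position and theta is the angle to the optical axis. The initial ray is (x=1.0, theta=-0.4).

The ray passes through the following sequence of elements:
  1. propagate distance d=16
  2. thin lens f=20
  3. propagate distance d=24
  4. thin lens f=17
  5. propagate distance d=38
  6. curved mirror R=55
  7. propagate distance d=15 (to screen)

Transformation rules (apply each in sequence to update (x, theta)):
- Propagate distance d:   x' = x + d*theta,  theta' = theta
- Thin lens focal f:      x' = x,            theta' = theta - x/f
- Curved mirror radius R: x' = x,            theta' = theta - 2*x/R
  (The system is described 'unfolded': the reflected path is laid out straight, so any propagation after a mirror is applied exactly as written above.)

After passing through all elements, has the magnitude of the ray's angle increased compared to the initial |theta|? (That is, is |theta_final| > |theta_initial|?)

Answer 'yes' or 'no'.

Initial: x=1.0000 theta=-0.4000
After 1 (propagate distance d=16): x=-5.4000 theta=-0.4000
After 2 (thin lens f=20): x=-5.4000 theta=-0.1300
After 3 (propagate distance d=24): x=-8.5200 theta=-0.1300
After 4 (thin lens f=17): x=-8.5200 theta=631/1700 (≈0.3712)
After 5 (propagate distance d=38): x=4747/850 (≈5.5847) theta=631/1700 (≈0.3712)
After 6 (curved mirror R=55): x=4747/850 (≈5.5847) theta=15717/93500 (≈0.1681)
After 7 (propagate distance d=15 (to screen)): x=30317/3740 (≈8.1061) theta=15717/93500 (≈0.1681)
|theta_initial|=0.4000 |theta_final|=15717/93500 (≈0.1681) -> not increased

Answer: no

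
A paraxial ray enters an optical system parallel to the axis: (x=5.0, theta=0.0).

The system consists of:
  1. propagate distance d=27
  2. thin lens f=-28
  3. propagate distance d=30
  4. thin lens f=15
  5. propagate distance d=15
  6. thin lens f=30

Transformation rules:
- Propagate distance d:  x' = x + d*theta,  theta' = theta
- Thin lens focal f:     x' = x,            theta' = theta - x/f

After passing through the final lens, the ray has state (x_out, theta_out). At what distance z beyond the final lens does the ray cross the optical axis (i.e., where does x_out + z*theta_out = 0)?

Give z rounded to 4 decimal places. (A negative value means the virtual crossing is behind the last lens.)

Answer: 4.4554

Derivation:
Initial: x=5.0000 theta=0.0000
After 1 (propagate distance d=27): x=5.0000 theta=0.0000
After 2 (thin lens f=-28): x=5.0000 theta=5/28 (≈0.1786)
After 3 (propagate distance d=30): x=145/14 (≈10.3571) theta=5/28 (≈0.1786)
After 4 (thin lens f=15): x=145/14 (≈10.3571) theta=-43/84 (≈-0.5119)
After 5 (propagate distance d=15): x=75/28 (≈2.6786) theta=-43/84 (≈-0.5119)
After 6 (thin lens f=30): x=75/28 (≈2.6786) theta=-101/168 (≈-0.6012)
z_focus = -x_out/theta_out = -(75/28)/(-101/168) = 450/101 ≈ 4.4554
Rounded to 4 decimal places: z = 4.4554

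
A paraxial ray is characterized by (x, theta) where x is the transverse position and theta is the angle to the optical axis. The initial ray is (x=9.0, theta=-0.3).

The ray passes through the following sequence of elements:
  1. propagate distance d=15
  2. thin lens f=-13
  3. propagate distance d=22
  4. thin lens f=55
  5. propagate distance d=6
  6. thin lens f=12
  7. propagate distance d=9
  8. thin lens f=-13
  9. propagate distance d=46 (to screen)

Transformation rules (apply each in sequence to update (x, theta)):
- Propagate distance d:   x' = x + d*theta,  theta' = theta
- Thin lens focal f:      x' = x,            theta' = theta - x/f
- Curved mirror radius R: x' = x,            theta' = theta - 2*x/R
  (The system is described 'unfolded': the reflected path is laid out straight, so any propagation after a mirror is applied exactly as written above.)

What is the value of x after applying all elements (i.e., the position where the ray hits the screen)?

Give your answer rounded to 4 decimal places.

Answer: -18.7087

Derivation:
Initial: x=9.0000 theta=-0.3000
After 1 (propagate distance d=15): x=4.5000 theta=-0.3000
After 2 (thin lens f=-13): x=4.5000 theta=3/65 (≈0.0462)
After 3 (propagate distance d=22): x=717/130 (≈5.5154) theta=3/65 (≈0.0462)
After 4 (thin lens f=55): x=717/130 (≈5.5154) theta=-387/7150 (≈-0.0541)
After 5 (propagate distance d=6): x=37113/7150 (≈5.1906) theta=-387/7150 (≈-0.0541)
After 6 (thin lens f=12): x=37113/7150 (≈5.1906) theta=-13919/28600 (≈-0.4867)
After 7 (propagate distance d=9): x=23181/28600 (≈0.8105) theta=-13919/28600 (≈-0.4867)
After 8 (thin lens f=-13): x=23181/28600 (≈0.8105) theta=-78883/185900 (≈-0.4243)
After 9 (propagate distance d=46 (to screen)): x=-632353/33800 (≈-18.7087) theta=-78883/185900 (≈-0.4243)
Rounded to 4 decimal places: x = -18.7087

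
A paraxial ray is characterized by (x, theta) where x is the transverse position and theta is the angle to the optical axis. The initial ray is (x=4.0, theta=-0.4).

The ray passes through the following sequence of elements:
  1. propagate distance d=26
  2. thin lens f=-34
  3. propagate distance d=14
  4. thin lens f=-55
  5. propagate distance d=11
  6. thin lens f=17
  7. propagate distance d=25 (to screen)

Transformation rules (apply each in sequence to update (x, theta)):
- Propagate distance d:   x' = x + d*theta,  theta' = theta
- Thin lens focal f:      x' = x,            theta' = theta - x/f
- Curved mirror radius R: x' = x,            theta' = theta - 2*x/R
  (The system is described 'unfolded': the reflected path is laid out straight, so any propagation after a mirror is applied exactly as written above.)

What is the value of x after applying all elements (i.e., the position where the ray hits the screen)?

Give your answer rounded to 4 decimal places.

Initial: x=4.0000 theta=-0.4000
After 1 (propagate distance d=26): x=-6.4000 theta=-0.4000
After 2 (thin lens f=-34): x=-6.4000 theta=-10/17 (≈-0.5882)
After 3 (propagate distance d=14): x=-1244/85 (≈-14.6353) theta=-10/17 (≈-0.5882)
After 4 (thin lens f=-55): x=-1244/85 (≈-14.6353) theta=-3994/4675 (≈-0.8543)
After 5 (propagate distance d=11): x=-10214/425 (≈-24.0329) theta=-3994/4675 (≈-0.8543)
After 6 (thin lens f=17): x=-10214/425 (≈-24.0329) theta=44456/79475 (≈0.5594)
After 7 (propagate distance d=25 (to screen)): x=-798618/79475 (≈-10.0487) theta=44456/79475 (≈0.5594)
Rounded to 4 decimal places: x = -10.0487

Answer: -10.0487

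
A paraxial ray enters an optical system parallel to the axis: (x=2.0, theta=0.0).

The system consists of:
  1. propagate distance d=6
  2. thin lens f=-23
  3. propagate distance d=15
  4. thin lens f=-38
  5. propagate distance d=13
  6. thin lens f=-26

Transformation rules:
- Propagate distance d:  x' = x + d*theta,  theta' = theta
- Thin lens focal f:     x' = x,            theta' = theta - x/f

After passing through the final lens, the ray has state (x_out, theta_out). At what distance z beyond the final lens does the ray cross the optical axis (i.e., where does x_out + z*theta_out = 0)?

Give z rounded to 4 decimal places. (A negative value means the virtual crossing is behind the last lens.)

Initial: x=2.0000 theta=0.0000
After 1 (propagate distance d=6): x=2.0000 theta=0.0000
After 2 (thin lens f=-23): x=2.0000 theta=2/23 (≈0.0870)
After 3 (propagate distance d=15): x=76/23 (≈3.3043) theta=2/23 (≈0.0870)
After 4 (thin lens f=-38): x=76/23 (≈3.3043) theta=4/23 (≈0.1739)
After 5 (propagate distance d=13): x=128/23 (≈5.5652) theta=4/23 (≈0.1739)
After 6 (thin lens f=-26): x=128/23 (≈5.5652) theta=116/299 (≈0.3880)
z_focus = -x_out/theta_out = -(128/23)/(116/299) = -416/29 ≈ -14.3448
Rounded to 4 decimal places: z = -14.3448

Answer: -14.3448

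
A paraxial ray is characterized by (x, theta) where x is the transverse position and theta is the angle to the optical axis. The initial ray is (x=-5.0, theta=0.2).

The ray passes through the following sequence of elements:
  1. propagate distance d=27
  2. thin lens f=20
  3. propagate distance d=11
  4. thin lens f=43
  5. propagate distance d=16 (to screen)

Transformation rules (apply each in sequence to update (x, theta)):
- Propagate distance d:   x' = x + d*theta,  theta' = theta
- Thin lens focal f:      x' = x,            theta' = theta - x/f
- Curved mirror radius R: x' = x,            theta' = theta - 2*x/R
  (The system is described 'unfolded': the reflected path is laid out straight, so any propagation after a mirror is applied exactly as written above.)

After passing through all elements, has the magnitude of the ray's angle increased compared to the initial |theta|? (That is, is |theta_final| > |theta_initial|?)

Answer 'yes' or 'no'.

Initial: x=-5.0000 theta=0.2000
After 1 (propagate distance d=27): x=0.4000 theta=0.2000
After 2 (thin lens f=20): x=0.4000 theta=0.1800
After 3 (propagate distance d=11): x=2.3800 theta=0.1800
After 4 (thin lens f=43): x=2.3800 theta=134/1075 (≈0.1247)
After 5 (propagate distance d=16 (to screen)): x=1881/430 (≈4.3744) theta=134/1075 (≈0.1247)
|theta_initial|=0.2000 |theta_final|=134/1075 (≈0.1247) -> not increased

Answer: no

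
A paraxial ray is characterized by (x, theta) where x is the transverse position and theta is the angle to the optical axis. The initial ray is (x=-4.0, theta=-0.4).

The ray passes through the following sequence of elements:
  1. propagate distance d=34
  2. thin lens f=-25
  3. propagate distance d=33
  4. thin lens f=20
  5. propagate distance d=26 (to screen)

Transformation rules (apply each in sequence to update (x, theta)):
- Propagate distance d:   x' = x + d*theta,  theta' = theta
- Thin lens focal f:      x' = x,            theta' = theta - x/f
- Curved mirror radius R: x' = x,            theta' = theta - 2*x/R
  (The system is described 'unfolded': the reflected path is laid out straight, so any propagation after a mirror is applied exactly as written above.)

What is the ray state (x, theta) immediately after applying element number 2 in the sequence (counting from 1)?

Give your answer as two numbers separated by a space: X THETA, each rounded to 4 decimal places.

Answer: -17.6000 -1.1040

Derivation:
Initial: x=-4.0000 theta=-0.4000
After 1 (propagate distance d=34): x=-17.6000 theta=-0.4000
After 2 (thin lens f=-25): x=-17.6000 theta=-1.1040
Rounded to 4 decimal places: x = -17.6000, theta = -1.1040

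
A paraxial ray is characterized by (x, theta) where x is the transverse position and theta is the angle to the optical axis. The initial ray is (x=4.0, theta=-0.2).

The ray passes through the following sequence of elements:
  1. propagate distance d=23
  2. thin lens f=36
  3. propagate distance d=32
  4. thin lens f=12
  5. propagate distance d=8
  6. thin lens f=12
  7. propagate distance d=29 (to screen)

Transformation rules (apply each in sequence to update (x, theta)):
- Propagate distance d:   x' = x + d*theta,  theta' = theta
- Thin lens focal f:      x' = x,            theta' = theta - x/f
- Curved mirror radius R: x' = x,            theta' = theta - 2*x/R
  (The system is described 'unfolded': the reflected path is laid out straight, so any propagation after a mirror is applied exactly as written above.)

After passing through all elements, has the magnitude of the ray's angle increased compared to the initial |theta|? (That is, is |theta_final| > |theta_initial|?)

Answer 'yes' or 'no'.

Initial: x=4.0000 theta=-0.2000
After 1 (propagate distance d=23): x=-0.6000 theta=-0.2000
After 2 (thin lens f=36): x=-0.6000 theta=-11/60 (≈-0.1833)
After 3 (propagate distance d=32): x=-97/15 (≈-6.4667) theta=-11/60 (≈-0.1833)
After 4 (thin lens f=12): x=-97/15 (≈-6.4667) theta=16/45 (≈0.3556)
After 5 (propagate distance d=8): x=-163/45 (≈-3.6222) theta=16/45 (≈0.3556)
After 6 (thin lens f=12): x=-163/45 (≈-3.6222) theta=71/108 (≈0.6574)
After 7 (propagate distance d=29 (to screen)): x=8339/540 (≈15.4426) theta=71/108 (≈0.6574)
|theta_initial|=0.2000 |theta_final|=71/108 (≈0.6574) -> increased

Answer: yes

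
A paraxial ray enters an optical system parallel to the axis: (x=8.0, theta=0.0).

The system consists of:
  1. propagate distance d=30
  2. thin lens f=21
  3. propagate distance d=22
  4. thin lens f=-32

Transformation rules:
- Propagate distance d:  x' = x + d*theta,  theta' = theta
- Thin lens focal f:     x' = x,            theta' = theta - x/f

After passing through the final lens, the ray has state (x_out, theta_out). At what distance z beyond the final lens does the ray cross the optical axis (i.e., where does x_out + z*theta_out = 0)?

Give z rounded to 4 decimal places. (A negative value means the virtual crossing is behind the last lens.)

Answer: -0.9697

Derivation:
Initial: x=8.0000 theta=0.0000
After 1 (propagate distance d=30): x=8.0000 theta=0.0000
After 2 (thin lens f=21): x=8.0000 theta=-8/21 (≈-0.3810)
After 3 (propagate distance d=22): x=-8/21 (≈-0.3810) theta=-8/21 (≈-0.3810)
After 4 (thin lens f=-32): x=-8/21 (≈-0.3810) theta=-11/28 (≈-0.3929)
z_focus = -x_out/theta_out = -(-8/21)/(-11/28) = -32/33 ≈ -0.9697
Rounded to 4 decimal places: z = -0.9697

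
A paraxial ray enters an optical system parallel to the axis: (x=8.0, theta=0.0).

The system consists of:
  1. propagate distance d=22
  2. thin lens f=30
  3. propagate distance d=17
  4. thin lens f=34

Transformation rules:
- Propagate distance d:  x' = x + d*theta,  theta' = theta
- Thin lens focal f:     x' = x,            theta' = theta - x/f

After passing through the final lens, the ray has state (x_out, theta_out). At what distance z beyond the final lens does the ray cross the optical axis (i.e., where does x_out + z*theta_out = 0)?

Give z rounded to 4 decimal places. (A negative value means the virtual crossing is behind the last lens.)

Answer: 9.4043

Derivation:
Initial: x=8.0000 theta=0.0000
After 1 (propagate distance d=22): x=8.0000 theta=0.0000
After 2 (thin lens f=30): x=8.0000 theta=-4/15 (≈-0.2667)
After 3 (propagate distance d=17): x=52/15 (≈3.4667) theta=-4/15 (≈-0.2667)
After 4 (thin lens f=34): x=52/15 (≈3.4667) theta=-94/255 (≈-0.3686)
z_focus = -x_out/theta_out = -(52/15)/(-94/255) = 442/47 ≈ 9.4043
Rounded to 4 decimal places: z = 9.4043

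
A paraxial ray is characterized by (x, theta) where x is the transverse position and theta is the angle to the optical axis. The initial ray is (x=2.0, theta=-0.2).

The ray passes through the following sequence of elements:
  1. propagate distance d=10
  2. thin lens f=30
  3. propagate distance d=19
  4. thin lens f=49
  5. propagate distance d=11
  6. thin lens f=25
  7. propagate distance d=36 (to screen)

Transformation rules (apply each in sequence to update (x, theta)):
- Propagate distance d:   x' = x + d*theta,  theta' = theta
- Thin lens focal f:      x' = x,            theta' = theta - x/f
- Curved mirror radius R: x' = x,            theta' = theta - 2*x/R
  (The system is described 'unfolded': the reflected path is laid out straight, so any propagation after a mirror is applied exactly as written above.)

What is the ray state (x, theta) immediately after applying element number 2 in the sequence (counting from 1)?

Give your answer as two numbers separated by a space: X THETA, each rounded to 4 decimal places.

Initial: x=2.0000 theta=-0.2000
After 1 (propagate distance d=10): x=0.0000 theta=-0.2000
After 2 (thin lens f=30): x=0.0000 theta=-0.2000
Rounded to 4 decimal places: x = 0.0000, theta = -0.2000

Answer: 0.0000 -0.2000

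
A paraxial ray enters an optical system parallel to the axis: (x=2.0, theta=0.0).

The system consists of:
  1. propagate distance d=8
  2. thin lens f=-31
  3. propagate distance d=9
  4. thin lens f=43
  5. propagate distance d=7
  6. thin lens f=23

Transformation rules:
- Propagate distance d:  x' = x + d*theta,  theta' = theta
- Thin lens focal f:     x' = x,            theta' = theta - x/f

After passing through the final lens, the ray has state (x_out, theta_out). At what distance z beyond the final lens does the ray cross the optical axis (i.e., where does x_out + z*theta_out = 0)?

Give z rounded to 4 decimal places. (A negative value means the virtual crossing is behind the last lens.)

Answer: 23.9492

Derivation:
Initial: x=2.0000 theta=0.0000
After 1 (propagate distance d=8): x=2.0000 theta=0.0000
After 2 (thin lens f=-31): x=2.0000 theta=2/31 (≈0.0645)
After 3 (propagate distance d=9): x=80/31 (≈2.5806) theta=2/31 (≈0.0645)
After 4 (thin lens f=43): x=80/31 (≈2.5806) theta=6/1333 (≈0.0045)
After 5 (propagate distance d=7): x=3482/1333 (≈2.6122) theta=6/1333 (≈0.0045)
After 6 (thin lens f=23): x=3482/1333 (≈2.6122) theta=-3344/30659 (≈-0.1091)
z_focus = -x_out/theta_out = -(3482/1333)/(-3344/30659) = 40043/1672 ≈ 23.9492
Rounded to 4 decimal places: z = 23.9492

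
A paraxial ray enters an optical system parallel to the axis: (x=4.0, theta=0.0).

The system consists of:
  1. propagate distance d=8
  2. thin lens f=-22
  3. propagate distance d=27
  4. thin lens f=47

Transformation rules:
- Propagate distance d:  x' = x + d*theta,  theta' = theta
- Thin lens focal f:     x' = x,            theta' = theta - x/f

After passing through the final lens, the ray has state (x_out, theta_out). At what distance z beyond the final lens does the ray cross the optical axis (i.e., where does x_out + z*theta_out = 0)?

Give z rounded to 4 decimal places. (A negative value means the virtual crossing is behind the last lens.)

Answer: 1151.5000

Derivation:
Initial: x=4.0000 theta=0.0000
After 1 (propagate distance d=8): x=4.0000 theta=0.0000
After 2 (thin lens f=-22): x=4.0000 theta=2/11 (≈0.1818)
After 3 (propagate distance d=27): x=98/11 (≈8.9091) theta=2/11 (≈0.1818)
After 4 (thin lens f=47): x=98/11 (≈8.9091) theta=-4/517 (≈-0.0077)
z_focus = -x_out/theta_out = -(98/11)/(-4/517) = 1151.5000
Rounded to 4 decimal places: z = 1151.5000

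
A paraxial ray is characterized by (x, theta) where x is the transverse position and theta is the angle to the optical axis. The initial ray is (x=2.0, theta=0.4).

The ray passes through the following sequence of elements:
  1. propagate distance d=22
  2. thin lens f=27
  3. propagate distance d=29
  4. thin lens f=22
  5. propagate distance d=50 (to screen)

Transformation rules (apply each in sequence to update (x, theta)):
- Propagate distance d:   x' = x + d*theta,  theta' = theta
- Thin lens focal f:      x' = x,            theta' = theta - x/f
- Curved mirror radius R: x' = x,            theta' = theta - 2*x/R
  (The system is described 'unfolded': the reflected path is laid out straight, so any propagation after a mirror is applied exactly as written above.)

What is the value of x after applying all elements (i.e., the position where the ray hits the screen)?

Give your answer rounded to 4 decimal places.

Answer: -13.7455

Derivation:
Initial: x=2.0000 theta=0.4000
After 1 (propagate distance d=22): x=10.8000 theta=0.4000
After 2 (thin lens f=27): x=10.8000 theta=0.0000
After 3 (propagate distance d=29): x=10.8000 theta=0.0000
After 4 (thin lens f=22): x=10.8000 theta=-27/55 (≈-0.4909)
After 5 (propagate distance d=50 (to screen)): x=-756/55 (≈-13.7455) theta=-27/55 (≈-0.4909)
Rounded to 4 decimal places: x = -13.7455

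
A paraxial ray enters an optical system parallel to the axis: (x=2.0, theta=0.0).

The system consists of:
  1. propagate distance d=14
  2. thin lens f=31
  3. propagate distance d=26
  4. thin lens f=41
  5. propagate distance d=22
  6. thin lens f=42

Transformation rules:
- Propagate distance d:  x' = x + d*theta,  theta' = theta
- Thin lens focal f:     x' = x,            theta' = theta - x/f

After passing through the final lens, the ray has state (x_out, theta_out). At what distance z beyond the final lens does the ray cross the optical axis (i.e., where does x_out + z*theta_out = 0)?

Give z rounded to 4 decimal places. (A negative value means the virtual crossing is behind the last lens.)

Answer: -30.1280

Derivation:
Initial: x=2.0000 theta=0.0000
After 1 (propagate distance d=14): x=2.0000 theta=0.0000
After 2 (thin lens f=31): x=2.0000 theta=-2/31 (≈-0.0645)
After 3 (propagate distance d=26): x=10/31 (≈0.3226) theta=-2/31 (≈-0.0645)
After 4 (thin lens f=41): x=10/31 (≈0.3226) theta=-92/1271 (≈-0.0724)
After 5 (propagate distance d=22): x=-1614/1271 (≈-1.2699) theta=-92/1271 (≈-0.0724)
After 6 (thin lens f=42): x=-1614/1271 (≈-1.2699) theta=-375/8897 (≈-0.0421)
z_focus = -x_out/theta_out = -(-1614/1271)/(-375/8897) = -30.1280
Rounded to 4 decimal places: z = -30.1280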